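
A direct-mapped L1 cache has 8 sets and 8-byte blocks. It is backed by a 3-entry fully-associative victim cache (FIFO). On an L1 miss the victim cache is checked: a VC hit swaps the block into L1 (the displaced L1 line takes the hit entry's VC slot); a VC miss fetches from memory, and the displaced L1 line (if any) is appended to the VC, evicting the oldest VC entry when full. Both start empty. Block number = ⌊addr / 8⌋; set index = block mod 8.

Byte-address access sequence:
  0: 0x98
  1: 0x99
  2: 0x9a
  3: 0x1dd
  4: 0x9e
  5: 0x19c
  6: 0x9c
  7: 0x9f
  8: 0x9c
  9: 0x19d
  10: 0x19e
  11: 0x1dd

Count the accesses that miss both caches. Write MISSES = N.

MISSES = 3

0: 0x98 (blk 19, set 3) → MISS  vc=[]
1: 0x99 (blk 19, set 3) → L1-HIT  vc=[]
2: 0x9a (blk 19, set 3) → L1-HIT  vc=[]
3: 0x1dd (blk 59, set 3) → MISS  vc=[19]
4: 0x9e (blk 19, set 3) → VC-HIT  vc=[59]
5: 0x19c (blk 51, set 3) → MISS  vc=[59, 19]
6: 0x9c (blk 19, set 3) → VC-HIT  vc=[59, 51]
7: 0x9f (blk 19, set 3) → L1-HIT  vc=[59, 51]
8: 0x9c (blk 19, set 3) → L1-HIT  vc=[59, 51]
9: 0x19d (blk 51, set 3) → VC-HIT  vc=[59, 19]
10: 0x19e (blk 51, set 3) → L1-HIT  vc=[59, 19]
11: 0x1dd (blk 59, set 3) → VC-HIT  vc=[51, 19]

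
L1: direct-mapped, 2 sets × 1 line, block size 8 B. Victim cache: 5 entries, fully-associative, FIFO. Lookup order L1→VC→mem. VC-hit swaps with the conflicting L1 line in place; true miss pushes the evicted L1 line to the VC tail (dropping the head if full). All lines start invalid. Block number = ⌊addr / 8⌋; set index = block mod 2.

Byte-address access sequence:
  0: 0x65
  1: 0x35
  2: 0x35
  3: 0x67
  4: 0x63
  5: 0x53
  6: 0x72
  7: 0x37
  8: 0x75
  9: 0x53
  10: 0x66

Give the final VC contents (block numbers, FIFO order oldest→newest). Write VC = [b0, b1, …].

  [0] addr=0x65 blk=12 s=0: MISS | VC []
  [1] addr=0x35 blk=6 s=0: MISS | VC [12]
  [2] addr=0x35 blk=6 s=0: L1-HIT | VC [12]
  [3] addr=0x67 blk=12 s=0: VC-HIT | VC [6]
  [4] addr=0x63 blk=12 s=0: L1-HIT | VC [6]
  [5] addr=0x53 blk=10 s=0: MISS | VC [6, 12]
  [6] addr=0x72 blk=14 s=0: MISS | VC [6, 12, 10]
  [7] addr=0x37 blk=6 s=0: VC-HIT | VC [14, 12, 10]
  [8] addr=0x75 blk=14 s=0: VC-HIT | VC [6, 12, 10]
  [9] addr=0x53 blk=10 s=0: VC-HIT | VC [6, 12, 14]
  [10] addr=0x66 blk=12 s=0: VC-HIT | VC [6, 10, 14]

VC = [6, 10, 14]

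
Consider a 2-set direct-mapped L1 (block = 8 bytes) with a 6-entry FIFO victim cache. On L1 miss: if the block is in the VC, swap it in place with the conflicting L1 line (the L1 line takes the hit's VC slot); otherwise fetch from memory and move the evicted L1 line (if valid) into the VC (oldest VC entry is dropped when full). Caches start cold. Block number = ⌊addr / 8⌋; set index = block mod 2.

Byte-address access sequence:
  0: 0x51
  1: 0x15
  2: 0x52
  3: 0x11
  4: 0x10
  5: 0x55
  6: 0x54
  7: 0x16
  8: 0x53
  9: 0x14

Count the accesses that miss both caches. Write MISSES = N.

#0 0x51→b10/s0 MISS; vc=[]
#1 0x15→b2/s0 MISS; vc=[10]
#2 0x52→b10/s0 VC-HIT; vc=[2]
#3 0x11→b2/s0 VC-HIT; vc=[10]
#4 0x10→b2/s0 L1-HIT; vc=[10]
#5 0x55→b10/s0 VC-HIT; vc=[2]
#6 0x54→b10/s0 L1-HIT; vc=[2]
#7 0x16→b2/s0 VC-HIT; vc=[10]
#8 0x53→b10/s0 VC-HIT; vc=[2]
#9 0x14→b2/s0 VC-HIT; vc=[10]

MISSES = 2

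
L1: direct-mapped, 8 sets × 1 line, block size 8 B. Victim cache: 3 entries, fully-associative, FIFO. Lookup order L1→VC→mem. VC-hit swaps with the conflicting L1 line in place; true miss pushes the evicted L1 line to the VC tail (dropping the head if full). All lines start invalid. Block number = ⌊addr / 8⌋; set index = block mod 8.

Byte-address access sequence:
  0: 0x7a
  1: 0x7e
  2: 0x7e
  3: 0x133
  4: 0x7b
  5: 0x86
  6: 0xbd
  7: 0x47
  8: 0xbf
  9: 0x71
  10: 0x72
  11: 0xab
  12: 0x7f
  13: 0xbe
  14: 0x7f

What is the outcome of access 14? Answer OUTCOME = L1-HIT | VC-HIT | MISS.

OUTCOME = VC-HIT

0: 0x7a (blk 15, set 7) → MISS  vc=[]
1: 0x7e (blk 15, set 7) → L1-HIT  vc=[]
2: 0x7e (blk 15, set 7) → L1-HIT  vc=[]
3: 0x133 (blk 38, set 6) → MISS  vc=[]
4: 0x7b (blk 15, set 7) → L1-HIT  vc=[]
5: 0x86 (blk 16, set 0) → MISS  vc=[]
6: 0xbd (blk 23, set 7) → MISS  vc=[15]
7: 0x47 (blk 8, set 0) → MISS  vc=[15, 16]
8: 0xbf (blk 23, set 7) → L1-HIT  vc=[15, 16]
9: 0x71 (blk 14, set 6) → MISS  vc=[15, 16, 38]
10: 0x72 (blk 14, set 6) → L1-HIT  vc=[15, 16, 38]
11: 0xab (blk 21, set 5) → MISS  vc=[15, 16, 38]
12: 0x7f (blk 15, set 7) → VC-HIT  vc=[23, 16, 38]
13: 0xbe (blk 23, set 7) → VC-HIT  vc=[15, 16, 38]
14: 0x7f (blk 15, set 7) → VC-HIT  vc=[23, 16, 38]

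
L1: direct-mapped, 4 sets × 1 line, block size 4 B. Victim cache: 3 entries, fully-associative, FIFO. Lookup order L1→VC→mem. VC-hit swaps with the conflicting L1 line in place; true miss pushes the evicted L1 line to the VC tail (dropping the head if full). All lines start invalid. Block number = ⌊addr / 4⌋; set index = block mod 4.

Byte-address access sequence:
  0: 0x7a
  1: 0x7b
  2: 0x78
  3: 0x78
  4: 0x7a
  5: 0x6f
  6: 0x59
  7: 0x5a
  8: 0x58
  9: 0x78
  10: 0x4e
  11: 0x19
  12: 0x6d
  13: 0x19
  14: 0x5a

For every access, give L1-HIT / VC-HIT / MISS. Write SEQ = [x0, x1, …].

#0 0x7a→b30/s2 MISS; vc=[]
#1 0x7b→b30/s2 L1-HIT; vc=[]
#2 0x78→b30/s2 L1-HIT; vc=[]
#3 0x78→b30/s2 L1-HIT; vc=[]
#4 0x7a→b30/s2 L1-HIT; vc=[]
#5 0x6f→b27/s3 MISS; vc=[]
#6 0x59→b22/s2 MISS; vc=[30]
#7 0x5a→b22/s2 L1-HIT; vc=[30]
#8 0x58→b22/s2 L1-HIT; vc=[30]
#9 0x78→b30/s2 VC-HIT; vc=[22]
#10 0x4e→b19/s3 MISS; vc=[22,27]
#11 0x19→b6/s2 MISS; vc=[22,27,30]
#12 0x6d→b27/s3 VC-HIT; vc=[22,19,30]
#13 0x19→b6/s2 L1-HIT; vc=[22,19,30]
#14 0x5a→b22/s2 VC-HIT; vc=[6,19,30]

SEQ = [MISS, L1-HIT, L1-HIT, L1-HIT, L1-HIT, MISS, MISS, L1-HIT, L1-HIT, VC-HIT, MISS, MISS, VC-HIT, L1-HIT, VC-HIT]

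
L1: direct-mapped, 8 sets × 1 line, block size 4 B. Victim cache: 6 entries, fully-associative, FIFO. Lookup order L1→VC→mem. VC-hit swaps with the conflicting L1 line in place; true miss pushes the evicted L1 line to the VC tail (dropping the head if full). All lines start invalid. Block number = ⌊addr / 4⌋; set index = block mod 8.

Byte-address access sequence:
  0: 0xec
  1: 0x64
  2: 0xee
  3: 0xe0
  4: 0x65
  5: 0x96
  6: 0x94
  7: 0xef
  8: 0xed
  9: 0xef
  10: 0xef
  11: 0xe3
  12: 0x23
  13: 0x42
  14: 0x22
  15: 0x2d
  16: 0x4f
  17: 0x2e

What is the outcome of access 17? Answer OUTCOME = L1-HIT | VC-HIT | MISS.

#0 0xec→b59/s3 MISS; vc=[]
#1 0x64→b25/s1 MISS; vc=[]
#2 0xee→b59/s3 L1-HIT; vc=[]
#3 0xe0→b56/s0 MISS; vc=[]
#4 0x65→b25/s1 L1-HIT; vc=[]
#5 0x96→b37/s5 MISS; vc=[]
#6 0x94→b37/s5 L1-HIT; vc=[]
#7 0xef→b59/s3 L1-HIT; vc=[]
#8 0xed→b59/s3 L1-HIT; vc=[]
#9 0xef→b59/s3 L1-HIT; vc=[]
#10 0xef→b59/s3 L1-HIT; vc=[]
#11 0xe3→b56/s0 L1-HIT; vc=[]
#12 0x23→b8/s0 MISS; vc=[56]
#13 0x42→b16/s0 MISS; vc=[56,8]
#14 0x22→b8/s0 VC-HIT; vc=[56,16]
#15 0x2d→b11/s3 MISS; vc=[56,16,59]
#16 0x4f→b19/s3 MISS; vc=[56,16,59,11]
#17 0x2e→b11/s3 VC-HIT; vc=[56,16,59,19]

OUTCOME = VC-HIT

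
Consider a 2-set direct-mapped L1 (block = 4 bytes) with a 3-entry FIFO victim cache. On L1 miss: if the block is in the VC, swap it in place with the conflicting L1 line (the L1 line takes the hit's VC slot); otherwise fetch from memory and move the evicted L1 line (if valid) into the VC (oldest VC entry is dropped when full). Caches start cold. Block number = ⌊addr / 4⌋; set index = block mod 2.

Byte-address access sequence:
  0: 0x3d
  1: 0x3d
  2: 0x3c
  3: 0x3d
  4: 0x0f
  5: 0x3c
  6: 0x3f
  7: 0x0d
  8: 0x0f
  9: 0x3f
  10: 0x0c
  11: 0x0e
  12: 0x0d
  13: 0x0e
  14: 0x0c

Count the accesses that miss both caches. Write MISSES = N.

MISSES = 2

#0 0x3d→b15/s1 MISS; vc=[]
#1 0x3d→b15/s1 L1-HIT; vc=[]
#2 0x3c→b15/s1 L1-HIT; vc=[]
#3 0x3d→b15/s1 L1-HIT; vc=[]
#4 0xf→b3/s1 MISS; vc=[15]
#5 0x3c→b15/s1 VC-HIT; vc=[3]
#6 0x3f→b15/s1 L1-HIT; vc=[3]
#7 0xd→b3/s1 VC-HIT; vc=[15]
#8 0xf→b3/s1 L1-HIT; vc=[15]
#9 0x3f→b15/s1 VC-HIT; vc=[3]
#10 0xc→b3/s1 VC-HIT; vc=[15]
#11 0xe→b3/s1 L1-HIT; vc=[15]
#12 0xd→b3/s1 L1-HIT; vc=[15]
#13 0xe→b3/s1 L1-HIT; vc=[15]
#14 0xc→b3/s1 L1-HIT; vc=[15]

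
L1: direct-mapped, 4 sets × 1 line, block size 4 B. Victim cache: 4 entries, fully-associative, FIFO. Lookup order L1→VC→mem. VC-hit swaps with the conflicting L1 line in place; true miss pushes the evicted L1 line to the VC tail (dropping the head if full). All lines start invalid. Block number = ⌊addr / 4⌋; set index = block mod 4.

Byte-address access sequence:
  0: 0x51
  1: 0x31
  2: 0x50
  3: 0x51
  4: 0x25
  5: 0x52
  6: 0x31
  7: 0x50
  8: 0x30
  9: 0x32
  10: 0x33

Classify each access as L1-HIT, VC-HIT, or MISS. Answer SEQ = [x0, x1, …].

SEQ = [MISS, MISS, VC-HIT, L1-HIT, MISS, L1-HIT, VC-HIT, VC-HIT, VC-HIT, L1-HIT, L1-HIT]

0: 0x51 (blk 20, set 0) → MISS  vc=[]
1: 0x31 (blk 12, set 0) → MISS  vc=[20]
2: 0x50 (blk 20, set 0) → VC-HIT  vc=[12]
3: 0x51 (blk 20, set 0) → L1-HIT  vc=[12]
4: 0x25 (blk 9, set 1) → MISS  vc=[12]
5: 0x52 (blk 20, set 0) → L1-HIT  vc=[12]
6: 0x31 (blk 12, set 0) → VC-HIT  vc=[20]
7: 0x50 (blk 20, set 0) → VC-HIT  vc=[12]
8: 0x30 (blk 12, set 0) → VC-HIT  vc=[20]
9: 0x32 (blk 12, set 0) → L1-HIT  vc=[20]
10: 0x33 (blk 12, set 0) → L1-HIT  vc=[20]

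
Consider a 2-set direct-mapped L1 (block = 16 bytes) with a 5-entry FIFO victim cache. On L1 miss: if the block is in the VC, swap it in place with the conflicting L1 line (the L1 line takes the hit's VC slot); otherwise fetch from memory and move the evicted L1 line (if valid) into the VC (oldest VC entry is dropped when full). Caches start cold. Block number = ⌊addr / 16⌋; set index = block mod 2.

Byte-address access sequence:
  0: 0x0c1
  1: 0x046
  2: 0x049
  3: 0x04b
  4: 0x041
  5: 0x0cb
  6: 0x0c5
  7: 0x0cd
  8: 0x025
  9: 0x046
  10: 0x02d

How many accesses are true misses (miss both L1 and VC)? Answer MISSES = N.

0: 0xc1 (blk 12, set 0) → MISS  vc=[]
1: 0x46 (blk 4, set 0) → MISS  vc=[12]
2: 0x49 (blk 4, set 0) → L1-HIT  vc=[12]
3: 0x4b (blk 4, set 0) → L1-HIT  vc=[12]
4: 0x41 (blk 4, set 0) → L1-HIT  vc=[12]
5: 0xcb (blk 12, set 0) → VC-HIT  vc=[4]
6: 0xc5 (blk 12, set 0) → L1-HIT  vc=[4]
7: 0xcd (blk 12, set 0) → L1-HIT  vc=[4]
8: 0x25 (blk 2, set 0) → MISS  vc=[4, 12]
9: 0x46 (blk 4, set 0) → VC-HIT  vc=[2, 12]
10: 0x2d (blk 2, set 0) → VC-HIT  vc=[4, 12]

MISSES = 3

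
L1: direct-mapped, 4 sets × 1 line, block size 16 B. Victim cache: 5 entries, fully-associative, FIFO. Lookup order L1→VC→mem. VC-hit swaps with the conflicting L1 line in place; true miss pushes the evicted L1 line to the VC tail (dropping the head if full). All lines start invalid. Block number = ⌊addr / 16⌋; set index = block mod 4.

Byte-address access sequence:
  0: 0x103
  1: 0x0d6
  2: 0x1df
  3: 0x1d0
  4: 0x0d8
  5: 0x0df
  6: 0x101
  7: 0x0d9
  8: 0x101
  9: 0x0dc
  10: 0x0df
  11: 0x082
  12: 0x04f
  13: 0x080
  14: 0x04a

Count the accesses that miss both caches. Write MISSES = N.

MISSES = 5

  [0] addr=0x103 blk=16 s=0: MISS | VC []
  [1] addr=0xd6 blk=13 s=1: MISS | VC []
  [2] addr=0x1df blk=29 s=1: MISS | VC [13]
  [3] addr=0x1d0 blk=29 s=1: L1-HIT | VC [13]
  [4] addr=0xd8 blk=13 s=1: VC-HIT | VC [29]
  [5] addr=0xdf blk=13 s=1: L1-HIT | VC [29]
  [6] addr=0x101 blk=16 s=0: L1-HIT | VC [29]
  [7] addr=0xd9 blk=13 s=1: L1-HIT | VC [29]
  [8] addr=0x101 blk=16 s=0: L1-HIT | VC [29]
  [9] addr=0xdc blk=13 s=1: L1-HIT | VC [29]
  [10] addr=0xdf blk=13 s=1: L1-HIT | VC [29]
  [11] addr=0x82 blk=8 s=0: MISS | VC [29, 16]
  [12] addr=0x4f blk=4 s=0: MISS | VC [29, 16, 8]
  [13] addr=0x80 blk=8 s=0: VC-HIT | VC [29, 16, 4]
  [14] addr=0x4a blk=4 s=0: VC-HIT | VC [29, 16, 8]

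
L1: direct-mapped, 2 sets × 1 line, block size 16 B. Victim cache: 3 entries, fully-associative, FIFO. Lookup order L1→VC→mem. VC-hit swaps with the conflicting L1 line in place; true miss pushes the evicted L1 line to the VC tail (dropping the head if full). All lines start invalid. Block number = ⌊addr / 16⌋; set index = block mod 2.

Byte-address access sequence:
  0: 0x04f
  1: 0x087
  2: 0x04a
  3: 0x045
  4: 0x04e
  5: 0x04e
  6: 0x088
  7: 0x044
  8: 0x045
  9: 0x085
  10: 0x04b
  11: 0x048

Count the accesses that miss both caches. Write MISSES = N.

MISSES = 2

  [0] addr=0x4f blk=4 s=0: MISS | VC []
  [1] addr=0x87 blk=8 s=0: MISS | VC [4]
  [2] addr=0x4a blk=4 s=0: VC-HIT | VC [8]
  [3] addr=0x45 blk=4 s=0: L1-HIT | VC [8]
  [4] addr=0x4e blk=4 s=0: L1-HIT | VC [8]
  [5] addr=0x4e blk=4 s=0: L1-HIT | VC [8]
  [6] addr=0x88 blk=8 s=0: VC-HIT | VC [4]
  [7] addr=0x44 blk=4 s=0: VC-HIT | VC [8]
  [8] addr=0x45 blk=4 s=0: L1-HIT | VC [8]
  [9] addr=0x85 blk=8 s=0: VC-HIT | VC [4]
  [10] addr=0x4b blk=4 s=0: VC-HIT | VC [8]
  [11] addr=0x48 blk=4 s=0: L1-HIT | VC [8]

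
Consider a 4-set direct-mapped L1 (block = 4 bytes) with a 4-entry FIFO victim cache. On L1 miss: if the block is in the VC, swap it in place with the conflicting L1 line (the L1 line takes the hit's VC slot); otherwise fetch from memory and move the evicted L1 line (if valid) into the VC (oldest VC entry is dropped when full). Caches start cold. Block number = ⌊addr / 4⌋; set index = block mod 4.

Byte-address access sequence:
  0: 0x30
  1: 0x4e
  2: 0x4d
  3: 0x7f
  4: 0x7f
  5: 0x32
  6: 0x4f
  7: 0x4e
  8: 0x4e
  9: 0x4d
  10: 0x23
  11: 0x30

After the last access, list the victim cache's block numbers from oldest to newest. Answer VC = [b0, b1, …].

VC = [31, 8]

0: 0x30 (blk 12, set 0) → MISS  vc=[]
1: 0x4e (blk 19, set 3) → MISS  vc=[]
2: 0x4d (blk 19, set 3) → L1-HIT  vc=[]
3: 0x7f (blk 31, set 3) → MISS  vc=[19]
4: 0x7f (blk 31, set 3) → L1-HIT  vc=[19]
5: 0x32 (blk 12, set 0) → L1-HIT  vc=[19]
6: 0x4f (blk 19, set 3) → VC-HIT  vc=[31]
7: 0x4e (blk 19, set 3) → L1-HIT  vc=[31]
8: 0x4e (blk 19, set 3) → L1-HIT  vc=[31]
9: 0x4d (blk 19, set 3) → L1-HIT  vc=[31]
10: 0x23 (blk 8, set 0) → MISS  vc=[31, 12]
11: 0x30 (blk 12, set 0) → VC-HIT  vc=[31, 8]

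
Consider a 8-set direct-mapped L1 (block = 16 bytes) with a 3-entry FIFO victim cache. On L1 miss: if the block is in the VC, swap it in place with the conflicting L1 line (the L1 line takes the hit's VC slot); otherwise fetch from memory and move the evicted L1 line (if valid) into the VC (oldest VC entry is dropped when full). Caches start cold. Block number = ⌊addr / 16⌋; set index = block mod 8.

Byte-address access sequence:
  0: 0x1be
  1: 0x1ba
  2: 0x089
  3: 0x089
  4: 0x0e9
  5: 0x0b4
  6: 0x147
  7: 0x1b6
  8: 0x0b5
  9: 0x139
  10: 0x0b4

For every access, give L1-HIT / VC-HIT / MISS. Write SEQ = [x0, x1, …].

0: 0x1be (blk 27, set 3) → MISS  vc=[]
1: 0x1ba (blk 27, set 3) → L1-HIT  vc=[]
2: 0x89 (blk 8, set 0) → MISS  vc=[]
3: 0x89 (blk 8, set 0) → L1-HIT  vc=[]
4: 0xe9 (blk 14, set 6) → MISS  vc=[]
5: 0xb4 (blk 11, set 3) → MISS  vc=[27]
6: 0x147 (blk 20, set 4) → MISS  vc=[27]
7: 0x1b6 (blk 27, set 3) → VC-HIT  vc=[11]
8: 0xb5 (blk 11, set 3) → VC-HIT  vc=[27]
9: 0x139 (blk 19, set 3) → MISS  vc=[27, 11]
10: 0xb4 (blk 11, set 3) → VC-HIT  vc=[27, 19]

SEQ = [MISS, L1-HIT, MISS, L1-HIT, MISS, MISS, MISS, VC-HIT, VC-HIT, MISS, VC-HIT]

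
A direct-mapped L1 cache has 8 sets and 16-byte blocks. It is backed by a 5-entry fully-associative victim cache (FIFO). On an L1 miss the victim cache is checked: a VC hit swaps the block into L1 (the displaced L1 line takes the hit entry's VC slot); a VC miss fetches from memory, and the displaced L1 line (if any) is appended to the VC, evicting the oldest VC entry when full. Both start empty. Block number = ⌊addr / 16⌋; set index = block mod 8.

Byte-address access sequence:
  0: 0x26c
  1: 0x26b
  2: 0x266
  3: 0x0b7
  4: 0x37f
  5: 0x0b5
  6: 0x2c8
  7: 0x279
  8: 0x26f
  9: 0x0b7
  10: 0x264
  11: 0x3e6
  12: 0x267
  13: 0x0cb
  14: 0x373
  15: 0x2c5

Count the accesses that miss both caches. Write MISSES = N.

#0 0x26c→b38/s6 MISS; vc=[]
#1 0x26b→b38/s6 L1-HIT; vc=[]
#2 0x266→b38/s6 L1-HIT; vc=[]
#3 0xb7→b11/s3 MISS; vc=[]
#4 0x37f→b55/s7 MISS; vc=[]
#5 0xb5→b11/s3 L1-HIT; vc=[]
#6 0x2c8→b44/s4 MISS; vc=[]
#7 0x279→b39/s7 MISS; vc=[55]
#8 0x26f→b38/s6 L1-HIT; vc=[55]
#9 0xb7→b11/s3 L1-HIT; vc=[55]
#10 0x264→b38/s6 L1-HIT; vc=[55]
#11 0x3e6→b62/s6 MISS; vc=[55,38]
#12 0x267→b38/s6 VC-HIT; vc=[55,62]
#13 0xcb→b12/s4 MISS; vc=[55,62,44]
#14 0x373→b55/s7 VC-HIT; vc=[39,62,44]
#15 0x2c5→b44/s4 VC-HIT; vc=[39,62,12]

MISSES = 7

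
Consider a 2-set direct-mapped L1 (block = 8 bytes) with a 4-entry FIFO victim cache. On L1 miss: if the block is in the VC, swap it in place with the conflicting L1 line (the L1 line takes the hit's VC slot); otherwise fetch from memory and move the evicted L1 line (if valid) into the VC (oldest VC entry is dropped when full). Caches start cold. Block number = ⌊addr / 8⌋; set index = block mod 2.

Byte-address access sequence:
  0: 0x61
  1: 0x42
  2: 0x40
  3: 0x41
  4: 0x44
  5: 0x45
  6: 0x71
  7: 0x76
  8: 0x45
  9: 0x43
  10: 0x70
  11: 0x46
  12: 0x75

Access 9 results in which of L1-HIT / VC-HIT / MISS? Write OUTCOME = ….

  [0] addr=0x61 blk=12 s=0: MISS | VC []
  [1] addr=0x42 blk=8 s=0: MISS | VC [12]
  [2] addr=0x40 blk=8 s=0: L1-HIT | VC [12]
  [3] addr=0x41 blk=8 s=0: L1-HIT | VC [12]
  [4] addr=0x44 blk=8 s=0: L1-HIT | VC [12]
  [5] addr=0x45 blk=8 s=0: L1-HIT | VC [12]
  [6] addr=0x71 blk=14 s=0: MISS | VC [12, 8]
  [7] addr=0x76 blk=14 s=0: L1-HIT | VC [12, 8]
  [8] addr=0x45 blk=8 s=0: VC-HIT | VC [12, 14]
  [9] addr=0x43 blk=8 s=0: L1-HIT | VC [12, 14]
  [10] addr=0x70 blk=14 s=0: VC-HIT | VC [12, 8]
  [11] addr=0x46 blk=8 s=0: VC-HIT | VC [12, 14]
  [12] addr=0x75 blk=14 s=0: VC-HIT | VC [12, 8]

OUTCOME = L1-HIT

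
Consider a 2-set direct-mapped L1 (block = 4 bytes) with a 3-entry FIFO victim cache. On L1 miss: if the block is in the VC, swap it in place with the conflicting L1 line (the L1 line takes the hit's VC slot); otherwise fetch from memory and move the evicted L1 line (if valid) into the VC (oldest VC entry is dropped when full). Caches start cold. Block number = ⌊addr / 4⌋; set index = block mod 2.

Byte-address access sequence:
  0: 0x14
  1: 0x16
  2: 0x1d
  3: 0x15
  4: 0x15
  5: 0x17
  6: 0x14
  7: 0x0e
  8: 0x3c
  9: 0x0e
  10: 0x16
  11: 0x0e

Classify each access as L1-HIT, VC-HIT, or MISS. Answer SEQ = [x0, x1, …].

#0 0x14→b5/s1 MISS; vc=[]
#1 0x16→b5/s1 L1-HIT; vc=[]
#2 0x1d→b7/s1 MISS; vc=[5]
#3 0x15→b5/s1 VC-HIT; vc=[7]
#4 0x15→b5/s1 L1-HIT; vc=[7]
#5 0x17→b5/s1 L1-HIT; vc=[7]
#6 0x14→b5/s1 L1-HIT; vc=[7]
#7 0xe→b3/s1 MISS; vc=[7,5]
#8 0x3c→b15/s1 MISS; vc=[7,5,3]
#9 0xe→b3/s1 VC-HIT; vc=[7,5,15]
#10 0x16→b5/s1 VC-HIT; vc=[7,3,15]
#11 0xe→b3/s1 VC-HIT; vc=[7,5,15]

SEQ = [MISS, L1-HIT, MISS, VC-HIT, L1-HIT, L1-HIT, L1-HIT, MISS, MISS, VC-HIT, VC-HIT, VC-HIT]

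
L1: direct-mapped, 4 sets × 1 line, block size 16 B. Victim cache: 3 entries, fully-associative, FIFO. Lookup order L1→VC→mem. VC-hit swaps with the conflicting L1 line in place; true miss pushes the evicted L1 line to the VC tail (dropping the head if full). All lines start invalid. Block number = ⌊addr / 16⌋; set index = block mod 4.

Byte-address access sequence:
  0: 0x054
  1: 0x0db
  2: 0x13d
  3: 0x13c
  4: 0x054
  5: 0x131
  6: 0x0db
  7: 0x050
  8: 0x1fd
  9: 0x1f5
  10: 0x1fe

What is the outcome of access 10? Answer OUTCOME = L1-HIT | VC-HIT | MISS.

OUTCOME = L1-HIT

0: 0x54 (blk 5, set 1) → MISS  vc=[]
1: 0xdb (blk 13, set 1) → MISS  vc=[5]
2: 0x13d (blk 19, set 3) → MISS  vc=[5]
3: 0x13c (blk 19, set 3) → L1-HIT  vc=[5]
4: 0x54 (blk 5, set 1) → VC-HIT  vc=[13]
5: 0x131 (blk 19, set 3) → L1-HIT  vc=[13]
6: 0xdb (blk 13, set 1) → VC-HIT  vc=[5]
7: 0x50 (blk 5, set 1) → VC-HIT  vc=[13]
8: 0x1fd (blk 31, set 3) → MISS  vc=[13, 19]
9: 0x1f5 (blk 31, set 3) → L1-HIT  vc=[13, 19]
10: 0x1fe (blk 31, set 3) → L1-HIT  vc=[13, 19]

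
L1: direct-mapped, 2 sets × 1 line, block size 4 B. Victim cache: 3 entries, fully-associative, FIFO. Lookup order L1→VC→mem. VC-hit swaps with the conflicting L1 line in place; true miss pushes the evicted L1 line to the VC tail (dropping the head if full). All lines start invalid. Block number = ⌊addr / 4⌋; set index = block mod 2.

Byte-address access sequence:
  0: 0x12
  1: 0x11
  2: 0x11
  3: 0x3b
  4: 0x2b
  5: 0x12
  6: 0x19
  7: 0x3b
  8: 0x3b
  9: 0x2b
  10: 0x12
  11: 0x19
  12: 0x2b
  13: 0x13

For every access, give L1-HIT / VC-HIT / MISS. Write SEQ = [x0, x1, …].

SEQ = [MISS, L1-HIT, L1-HIT, MISS, MISS, VC-HIT, MISS, VC-HIT, L1-HIT, VC-HIT, VC-HIT, VC-HIT, VC-HIT, VC-HIT]

0: 0x12 (blk 4, set 0) → MISS  vc=[]
1: 0x11 (blk 4, set 0) → L1-HIT  vc=[]
2: 0x11 (blk 4, set 0) → L1-HIT  vc=[]
3: 0x3b (blk 14, set 0) → MISS  vc=[4]
4: 0x2b (blk 10, set 0) → MISS  vc=[4, 14]
5: 0x12 (blk 4, set 0) → VC-HIT  vc=[10, 14]
6: 0x19 (blk 6, set 0) → MISS  vc=[10, 14, 4]
7: 0x3b (blk 14, set 0) → VC-HIT  vc=[10, 6, 4]
8: 0x3b (blk 14, set 0) → L1-HIT  vc=[10, 6, 4]
9: 0x2b (blk 10, set 0) → VC-HIT  vc=[14, 6, 4]
10: 0x12 (blk 4, set 0) → VC-HIT  vc=[14, 6, 10]
11: 0x19 (blk 6, set 0) → VC-HIT  vc=[14, 4, 10]
12: 0x2b (blk 10, set 0) → VC-HIT  vc=[14, 4, 6]
13: 0x13 (blk 4, set 0) → VC-HIT  vc=[14, 10, 6]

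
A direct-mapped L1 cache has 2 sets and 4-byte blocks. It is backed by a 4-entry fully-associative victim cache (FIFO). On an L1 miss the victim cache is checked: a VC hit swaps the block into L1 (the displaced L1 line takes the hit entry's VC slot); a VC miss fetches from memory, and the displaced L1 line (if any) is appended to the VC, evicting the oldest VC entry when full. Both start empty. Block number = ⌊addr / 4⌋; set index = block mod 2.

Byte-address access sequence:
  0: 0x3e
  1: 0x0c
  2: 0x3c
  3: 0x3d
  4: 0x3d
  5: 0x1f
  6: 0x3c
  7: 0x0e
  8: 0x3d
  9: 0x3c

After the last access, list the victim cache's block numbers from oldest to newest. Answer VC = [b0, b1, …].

  [0] addr=0x3e blk=15 s=1: MISS | VC []
  [1] addr=0xc blk=3 s=1: MISS | VC [15]
  [2] addr=0x3c blk=15 s=1: VC-HIT | VC [3]
  [3] addr=0x3d blk=15 s=1: L1-HIT | VC [3]
  [4] addr=0x3d blk=15 s=1: L1-HIT | VC [3]
  [5] addr=0x1f blk=7 s=1: MISS | VC [3, 15]
  [6] addr=0x3c blk=15 s=1: VC-HIT | VC [3, 7]
  [7] addr=0xe blk=3 s=1: VC-HIT | VC [15, 7]
  [8] addr=0x3d blk=15 s=1: VC-HIT | VC [3, 7]
  [9] addr=0x3c blk=15 s=1: L1-HIT | VC [3, 7]

VC = [3, 7]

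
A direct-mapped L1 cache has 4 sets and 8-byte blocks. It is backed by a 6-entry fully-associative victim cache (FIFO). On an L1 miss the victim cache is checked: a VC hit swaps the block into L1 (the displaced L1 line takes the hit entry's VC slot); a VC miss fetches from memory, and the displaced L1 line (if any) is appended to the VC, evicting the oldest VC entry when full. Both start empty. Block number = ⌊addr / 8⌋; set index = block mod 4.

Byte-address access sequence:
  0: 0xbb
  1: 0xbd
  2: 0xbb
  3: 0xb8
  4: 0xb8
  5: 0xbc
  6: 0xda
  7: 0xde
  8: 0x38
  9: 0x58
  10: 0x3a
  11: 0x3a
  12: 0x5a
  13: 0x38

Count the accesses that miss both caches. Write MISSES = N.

#0 0xbb→b23/s3 MISS; vc=[]
#1 0xbd→b23/s3 L1-HIT; vc=[]
#2 0xbb→b23/s3 L1-HIT; vc=[]
#3 0xb8→b23/s3 L1-HIT; vc=[]
#4 0xb8→b23/s3 L1-HIT; vc=[]
#5 0xbc→b23/s3 L1-HIT; vc=[]
#6 0xda→b27/s3 MISS; vc=[23]
#7 0xde→b27/s3 L1-HIT; vc=[23]
#8 0x38→b7/s3 MISS; vc=[23,27]
#9 0x58→b11/s3 MISS; vc=[23,27,7]
#10 0x3a→b7/s3 VC-HIT; vc=[23,27,11]
#11 0x3a→b7/s3 L1-HIT; vc=[23,27,11]
#12 0x5a→b11/s3 VC-HIT; vc=[23,27,7]
#13 0x38→b7/s3 VC-HIT; vc=[23,27,11]

MISSES = 4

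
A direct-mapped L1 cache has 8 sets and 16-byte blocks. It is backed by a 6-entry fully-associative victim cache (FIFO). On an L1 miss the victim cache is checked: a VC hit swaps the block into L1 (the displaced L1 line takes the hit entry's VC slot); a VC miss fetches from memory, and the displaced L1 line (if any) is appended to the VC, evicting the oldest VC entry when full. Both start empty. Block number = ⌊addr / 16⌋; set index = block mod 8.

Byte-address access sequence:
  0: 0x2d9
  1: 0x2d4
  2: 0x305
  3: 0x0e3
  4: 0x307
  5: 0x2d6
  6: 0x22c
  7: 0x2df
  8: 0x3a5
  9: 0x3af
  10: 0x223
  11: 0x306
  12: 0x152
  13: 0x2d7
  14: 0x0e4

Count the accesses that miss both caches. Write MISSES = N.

MISSES = 6

#0 0x2d9→b45/s5 MISS; vc=[]
#1 0x2d4→b45/s5 L1-HIT; vc=[]
#2 0x305→b48/s0 MISS; vc=[]
#3 0xe3→b14/s6 MISS; vc=[]
#4 0x307→b48/s0 L1-HIT; vc=[]
#5 0x2d6→b45/s5 L1-HIT; vc=[]
#6 0x22c→b34/s2 MISS; vc=[]
#7 0x2df→b45/s5 L1-HIT; vc=[]
#8 0x3a5→b58/s2 MISS; vc=[34]
#9 0x3af→b58/s2 L1-HIT; vc=[34]
#10 0x223→b34/s2 VC-HIT; vc=[58]
#11 0x306→b48/s0 L1-HIT; vc=[58]
#12 0x152→b21/s5 MISS; vc=[58,45]
#13 0x2d7→b45/s5 VC-HIT; vc=[58,21]
#14 0xe4→b14/s6 L1-HIT; vc=[58,21]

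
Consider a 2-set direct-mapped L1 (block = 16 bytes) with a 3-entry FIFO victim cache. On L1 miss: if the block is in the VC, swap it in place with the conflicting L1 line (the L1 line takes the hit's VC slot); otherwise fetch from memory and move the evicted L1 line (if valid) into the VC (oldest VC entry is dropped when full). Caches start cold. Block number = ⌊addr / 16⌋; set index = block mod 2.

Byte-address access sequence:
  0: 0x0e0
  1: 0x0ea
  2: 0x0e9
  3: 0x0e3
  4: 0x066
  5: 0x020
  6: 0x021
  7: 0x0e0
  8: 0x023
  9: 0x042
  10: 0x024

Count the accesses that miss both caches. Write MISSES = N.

  [0] addr=0xe0 blk=14 s=0: MISS | VC []
  [1] addr=0xea blk=14 s=0: L1-HIT | VC []
  [2] addr=0xe9 blk=14 s=0: L1-HIT | VC []
  [3] addr=0xe3 blk=14 s=0: L1-HIT | VC []
  [4] addr=0x66 blk=6 s=0: MISS | VC [14]
  [5] addr=0x20 blk=2 s=0: MISS | VC [14, 6]
  [6] addr=0x21 blk=2 s=0: L1-HIT | VC [14, 6]
  [7] addr=0xe0 blk=14 s=0: VC-HIT | VC [2, 6]
  [8] addr=0x23 blk=2 s=0: VC-HIT | VC [14, 6]
  [9] addr=0x42 blk=4 s=0: MISS | VC [14, 6, 2]
  [10] addr=0x24 blk=2 s=0: VC-HIT | VC [14, 6, 4]

MISSES = 4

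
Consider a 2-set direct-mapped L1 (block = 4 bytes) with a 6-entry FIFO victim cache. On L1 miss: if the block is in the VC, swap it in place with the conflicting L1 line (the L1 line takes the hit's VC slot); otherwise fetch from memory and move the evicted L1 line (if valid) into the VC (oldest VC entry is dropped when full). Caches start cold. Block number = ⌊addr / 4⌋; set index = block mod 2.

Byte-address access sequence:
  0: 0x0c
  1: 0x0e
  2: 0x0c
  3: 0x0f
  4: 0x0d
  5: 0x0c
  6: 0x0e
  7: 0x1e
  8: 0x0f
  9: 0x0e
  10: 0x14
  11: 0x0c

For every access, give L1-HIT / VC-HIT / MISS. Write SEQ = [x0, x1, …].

SEQ = [MISS, L1-HIT, L1-HIT, L1-HIT, L1-HIT, L1-HIT, L1-HIT, MISS, VC-HIT, L1-HIT, MISS, VC-HIT]

  [0] addr=0xc blk=3 s=1: MISS | VC []
  [1] addr=0xe blk=3 s=1: L1-HIT | VC []
  [2] addr=0xc blk=3 s=1: L1-HIT | VC []
  [3] addr=0xf blk=3 s=1: L1-HIT | VC []
  [4] addr=0xd blk=3 s=1: L1-HIT | VC []
  [5] addr=0xc blk=3 s=1: L1-HIT | VC []
  [6] addr=0xe blk=3 s=1: L1-HIT | VC []
  [7] addr=0x1e blk=7 s=1: MISS | VC [3]
  [8] addr=0xf blk=3 s=1: VC-HIT | VC [7]
  [9] addr=0xe blk=3 s=1: L1-HIT | VC [7]
  [10] addr=0x14 blk=5 s=1: MISS | VC [7, 3]
  [11] addr=0xc blk=3 s=1: VC-HIT | VC [7, 5]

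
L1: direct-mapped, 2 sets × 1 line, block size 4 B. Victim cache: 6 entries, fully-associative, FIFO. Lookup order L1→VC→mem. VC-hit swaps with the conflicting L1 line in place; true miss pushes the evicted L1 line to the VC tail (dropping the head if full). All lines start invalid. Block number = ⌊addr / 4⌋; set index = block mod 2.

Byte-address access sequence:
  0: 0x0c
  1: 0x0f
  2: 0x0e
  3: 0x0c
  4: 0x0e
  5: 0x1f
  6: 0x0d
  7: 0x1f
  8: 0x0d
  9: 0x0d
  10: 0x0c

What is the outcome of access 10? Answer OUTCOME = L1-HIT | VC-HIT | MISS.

OUTCOME = L1-HIT

#0 0xc→b3/s1 MISS; vc=[]
#1 0xf→b3/s1 L1-HIT; vc=[]
#2 0xe→b3/s1 L1-HIT; vc=[]
#3 0xc→b3/s1 L1-HIT; vc=[]
#4 0xe→b3/s1 L1-HIT; vc=[]
#5 0x1f→b7/s1 MISS; vc=[3]
#6 0xd→b3/s1 VC-HIT; vc=[7]
#7 0x1f→b7/s1 VC-HIT; vc=[3]
#8 0xd→b3/s1 VC-HIT; vc=[7]
#9 0xd→b3/s1 L1-HIT; vc=[7]
#10 0xc→b3/s1 L1-HIT; vc=[7]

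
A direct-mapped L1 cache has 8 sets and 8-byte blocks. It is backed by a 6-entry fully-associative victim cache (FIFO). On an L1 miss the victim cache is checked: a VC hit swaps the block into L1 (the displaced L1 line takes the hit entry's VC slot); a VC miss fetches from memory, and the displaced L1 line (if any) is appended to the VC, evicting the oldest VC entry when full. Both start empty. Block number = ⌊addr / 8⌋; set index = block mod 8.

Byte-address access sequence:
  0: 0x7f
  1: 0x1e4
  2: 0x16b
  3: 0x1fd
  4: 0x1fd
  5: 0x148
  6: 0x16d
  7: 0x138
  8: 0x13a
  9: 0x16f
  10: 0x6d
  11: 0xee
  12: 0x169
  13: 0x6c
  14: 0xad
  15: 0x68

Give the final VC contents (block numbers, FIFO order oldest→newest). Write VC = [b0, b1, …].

VC = [15, 63, 29, 45, 21]

  [0] addr=0x7f blk=15 s=7: MISS | VC []
  [1] addr=0x1e4 blk=60 s=4: MISS | VC []
  [2] addr=0x16b blk=45 s=5: MISS | VC []
  [3] addr=0x1fd blk=63 s=7: MISS | VC [15]
  [4] addr=0x1fd blk=63 s=7: L1-HIT | VC [15]
  [5] addr=0x148 blk=41 s=1: MISS | VC [15]
  [6] addr=0x16d blk=45 s=5: L1-HIT | VC [15]
  [7] addr=0x138 blk=39 s=7: MISS | VC [15, 63]
  [8] addr=0x13a blk=39 s=7: L1-HIT | VC [15, 63]
  [9] addr=0x16f blk=45 s=5: L1-HIT | VC [15, 63]
  [10] addr=0x6d blk=13 s=5: MISS | VC [15, 63, 45]
  [11] addr=0xee blk=29 s=5: MISS | VC [15, 63, 45, 13]
  [12] addr=0x169 blk=45 s=5: VC-HIT | VC [15, 63, 29, 13]
  [13] addr=0x6c blk=13 s=5: VC-HIT | VC [15, 63, 29, 45]
  [14] addr=0xad blk=21 s=5: MISS | VC [15, 63, 29, 45, 13]
  [15] addr=0x68 blk=13 s=5: VC-HIT | VC [15, 63, 29, 45, 21]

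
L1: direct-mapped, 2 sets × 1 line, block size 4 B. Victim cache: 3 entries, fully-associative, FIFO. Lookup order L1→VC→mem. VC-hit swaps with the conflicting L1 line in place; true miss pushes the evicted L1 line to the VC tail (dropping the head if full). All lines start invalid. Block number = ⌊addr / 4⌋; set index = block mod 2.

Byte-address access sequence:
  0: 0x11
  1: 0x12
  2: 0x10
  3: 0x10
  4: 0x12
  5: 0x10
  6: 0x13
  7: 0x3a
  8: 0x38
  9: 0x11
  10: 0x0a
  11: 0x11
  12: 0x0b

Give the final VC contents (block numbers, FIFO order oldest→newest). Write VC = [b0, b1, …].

  [0] addr=0x11 blk=4 s=0: MISS | VC []
  [1] addr=0x12 blk=4 s=0: L1-HIT | VC []
  [2] addr=0x10 blk=4 s=0: L1-HIT | VC []
  [3] addr=0x10 blk=4 s=0: L1-HIT | VC []
  [4] addr=0x12 blk=4 s=0: L1-HIT | VC []
  [5] addr=0x10 blk=4 s=0: L1-HIT | VC []
  [6] addr=0x13 blk=4 s=0: L1-HIT | VC []
  [7] addr=0x3a blk=14 s=0: MISS | VC [4]
  [8] addr=0x38 blk=14 s=0: L1-HIT | VC [4]
  [9] addr=0x11 blk=4 s=0: VC-HIT | VC [14]
  [10] addr=0xa blk=2 s=0: MISS | VC [14, 4]
  [11] addr=0x11 blk=4 s=0: VC-HIT | VC [14, 2]
  [12] addr=0xb blk=2 s=0: VC-HIT | VC [14, 4]

VC = [14, 4]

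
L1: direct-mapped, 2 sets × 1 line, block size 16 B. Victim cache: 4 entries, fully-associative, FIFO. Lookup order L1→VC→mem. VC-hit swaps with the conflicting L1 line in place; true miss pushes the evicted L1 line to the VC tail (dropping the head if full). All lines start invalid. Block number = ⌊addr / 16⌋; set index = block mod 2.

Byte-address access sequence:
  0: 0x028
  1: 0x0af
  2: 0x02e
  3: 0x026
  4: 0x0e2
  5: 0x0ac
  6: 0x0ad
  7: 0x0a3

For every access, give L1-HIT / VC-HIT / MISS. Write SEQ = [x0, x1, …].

SEQ = [MISS, MISS, VC-HIT, L1-HIT, MISS, VC-HIT, L1-HIT, L1-HIT]

  [0] addr=0x28 blk=2 s=0: MISS | VC []
  [1] addr=0xaf blk=10 s=0: MISS | VC [2]
  [2] addr=0x2e blk=2 s=0: VC-HIT | VC [10]
  [3] addr=0x26 blk=2 s=0: L1-HIT | VC [10]
  [4] addr=0xe2 blk=14 s=0: MISS | VC [10, 2]
  [5] addr=0xac blk=10 s=0: VC-HIT | VC [14, 2]
  [6] addr=0xad blk=10 s=0: L1-HIT | VC [14, 2]
  [7] addr=0xa3 blk=10 s=0: L1-HIT | VC [14, 2]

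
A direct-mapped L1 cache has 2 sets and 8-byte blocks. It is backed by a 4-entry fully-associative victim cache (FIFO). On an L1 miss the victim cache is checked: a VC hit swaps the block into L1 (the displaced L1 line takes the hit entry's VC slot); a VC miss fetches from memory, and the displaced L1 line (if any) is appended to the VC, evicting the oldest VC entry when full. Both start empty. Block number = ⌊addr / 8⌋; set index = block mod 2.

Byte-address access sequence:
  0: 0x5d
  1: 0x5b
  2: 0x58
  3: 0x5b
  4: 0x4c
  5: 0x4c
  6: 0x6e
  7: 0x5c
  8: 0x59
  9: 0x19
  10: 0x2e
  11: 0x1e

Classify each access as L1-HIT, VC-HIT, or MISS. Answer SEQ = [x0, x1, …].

  [0] addr=0x5d blk=11 s=1: MISS | VC []
  [1] addr=0x5b blk=11 s=1: L1-HIT | VC []
  [2] addr=0x58 blk=11 s=1: L1-HIT | VC []
  [3] addr=0x5b blk=11 s=1: L1-HIT | VC []
  [4] addr=0x4c blk=9 s=1: MISS | VC [11]
  [5] addr=0x4c blk=9 s=1: L1-HIT | VC [11]
  [6] addr=0x6e blk=13 s=1: MISS | VC [11, 9]
  [7] addr=0x5c blk=11 s=1: VC-HIT | VC [13, 9]
  [8] addr=0x59 blk=11 s=1: L1-HIT | VC [13, 9]
  [9] addr=0x19 blk=3 s=1: MISS | VC [13, 9, 11]
  [10] addr=0x2e blk=5 s=1: MISS | VC [13, 9, 11, 3]
  [11] addr=0x1e blk=3 s=1: VC-HIT | VC [13, 9, 11, 5]

SEQ = [MISS, L1-HIT, L1-HIT, L1-HIT, MISS, L1-HIT, MISS, VC-HIT, L1-HIT, MISS, MISS, VC-HIT]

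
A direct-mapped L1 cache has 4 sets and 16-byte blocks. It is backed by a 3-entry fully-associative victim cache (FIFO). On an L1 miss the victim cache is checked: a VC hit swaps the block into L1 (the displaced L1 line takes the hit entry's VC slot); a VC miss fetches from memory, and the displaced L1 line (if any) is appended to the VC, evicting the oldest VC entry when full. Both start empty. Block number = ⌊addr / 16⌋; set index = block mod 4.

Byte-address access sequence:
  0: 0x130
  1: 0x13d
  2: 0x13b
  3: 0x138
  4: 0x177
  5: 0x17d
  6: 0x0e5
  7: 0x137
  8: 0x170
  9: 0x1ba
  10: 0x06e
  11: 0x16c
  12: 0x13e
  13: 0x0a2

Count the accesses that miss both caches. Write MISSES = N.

  [0] addr=0x130 blk=19 s=3: MISS | VC []
  [1] addr=0x13d blk=19 s=3: L1-HIT | VC []
  [2] addr=0x13b blk=19 s=3: L1-HIT | VC []
  [3] addr=0x138 blk=19 s=3: L1-HIT | VC []
  [4] addr=0x177 blk=23 s=3: MISS | VC [19]
  [5] addr=0x17d blk=23 s=3: L1-HIT | VC [19]
  [6] addr=0xe5 blk=14 s=2: MISS | VC [19]
  [7] addr=0x137 blk=19 s=3: VC-HIT | VC [23]
  [8] addr=0x170 blk=23 s=3: VC-HIT | VC [19]
  [9] addr=0x1ba blk=27 s=3: MISS | VC [19, 23]
  [10] addr=0x6e blk=6 s=2: MISS | VC [19, 23, 14]
  [11] addr=0x16c blk=22 s=2: MISS | VC [23, 14, 6]
  [12] addr=0x13e blk=19 s=3: MISS | VC [14, 6, 27]
  [13] addr=0xa2 blk=10 s=2: MISS | VC [6, 27, 22]

MISSES = 8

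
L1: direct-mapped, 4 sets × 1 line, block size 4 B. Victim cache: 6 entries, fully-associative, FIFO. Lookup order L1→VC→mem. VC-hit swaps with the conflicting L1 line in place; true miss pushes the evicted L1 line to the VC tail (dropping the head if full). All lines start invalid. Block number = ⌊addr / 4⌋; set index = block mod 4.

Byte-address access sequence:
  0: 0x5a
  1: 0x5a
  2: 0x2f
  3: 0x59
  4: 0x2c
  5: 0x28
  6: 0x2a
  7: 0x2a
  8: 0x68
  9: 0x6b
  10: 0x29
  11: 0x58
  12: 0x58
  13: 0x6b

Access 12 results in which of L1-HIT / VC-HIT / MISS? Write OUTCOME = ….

OUTCOME = L1-HIT

#0 0x5a→b22/s2 MISS; vc=[]
#1 0x5a→b22/s2 L1-HIT; vc=[]
#2 0x2f→b11/s3 MISS; vc=[]
#3 0x59→b22/s2 L1-HIT; vc=[]
#4 0x2c→b11/s3 L1-HIT; vc=[]
#5 0x28→b10/s2 MISS; vc=[22]
#6 0x2a→b10/s2 L1-HIT; vc=[22]
#7 0x2a→b10/s2 L1-HIT; vc=[22]
#8 0x68→b26/s2 MISS; vc=[22,10]
#9 0x6b→b26/s2 L1-HIT; vc=[22,10]
#10 0x29→b10/s2 VC-HIT; vc=[22,26]
#11 0x58→b22/s2 VC-HIT; vc=[10,26]
#12 0x58→b22/s2 L1-HIT; vc=[10,26]
#13 0x6b→b26/s2 VC-HIT; vc=[10,22]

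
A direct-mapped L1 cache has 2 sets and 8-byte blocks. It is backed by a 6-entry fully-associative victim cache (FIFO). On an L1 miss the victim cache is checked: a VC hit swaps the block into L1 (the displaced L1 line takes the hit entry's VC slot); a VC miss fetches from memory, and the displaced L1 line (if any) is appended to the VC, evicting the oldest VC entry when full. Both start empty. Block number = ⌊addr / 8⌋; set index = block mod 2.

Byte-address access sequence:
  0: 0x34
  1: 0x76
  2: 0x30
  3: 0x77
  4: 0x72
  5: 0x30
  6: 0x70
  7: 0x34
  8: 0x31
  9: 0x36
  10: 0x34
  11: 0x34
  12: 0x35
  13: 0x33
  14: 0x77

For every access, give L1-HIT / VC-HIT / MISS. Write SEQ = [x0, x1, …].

#0 0x34→b6/s0 MISS; vc=[]
#1 0x76→b14/s0 MISS; vc=[6]
#2 0x30→b6/s0 VC-HIT; vc=[14]
#3 0x77→b14/s0 VC-HIT; vc=[6]
#4 0x72→b14/s0 L1-HIT; vc=[6]
#5 0x30→b6/s0 VC-HIT; vc=[14]
#6 0x70→b14/s0 VC-HIT; vc=[6]
#7 0x34→b6/s0 VC-HIT; vc=[14]
#8 0x31→b6/s0 L1-HIT; vc=[14]
#9 0x36→b6/s0 L1-HIT; vc=[14]
#10 0x34→b6/s0 L1-HIT; vc=[14]
#11 0x34→b6/s0 L1-HIT; vc=[14]
#12 0x35→b6/s0 L1-HIT; vc=[14]
#13 0x33→b6/s0 L1-HIT; vc=[14]
#14 0x77→b14/s0 VC-HIT; vc=[6]

SEQ = [MISS, MISS, VC-HIT, VC-HIT, L1-HIT, VC-HIT, VC-HIT, VC-HIT, L1-HIT, L1-HIT, L1-HIT, L1-HIT, L1-HIT, L1-HIT, VC-HIT]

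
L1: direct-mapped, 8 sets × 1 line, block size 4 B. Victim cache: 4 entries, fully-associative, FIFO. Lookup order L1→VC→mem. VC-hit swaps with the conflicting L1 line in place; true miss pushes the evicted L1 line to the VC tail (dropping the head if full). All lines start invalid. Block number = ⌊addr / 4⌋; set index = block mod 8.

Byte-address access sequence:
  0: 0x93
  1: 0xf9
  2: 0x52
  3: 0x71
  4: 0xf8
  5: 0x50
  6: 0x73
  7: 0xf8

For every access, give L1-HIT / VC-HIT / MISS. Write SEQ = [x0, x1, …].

0: 0x93 (blk 36, set 4) → MISS  vc=[]
1: 0xf9 (blk 62, set 6) → MISS  vc=[]
2: 0x52 (blk 20, set 4) → MISS  vc=[36]
3: 0x71 (blk 28, set 4) → MISS  vc=[36, 20]
4: 0xf8 (blk 62, set 6) → L1-HIT  vc=[36, 20]
5: 0x50 (blk 20, set 4) → VC-HIT  vc=[36, 28]
6: 0x73 (blk 28, set 4) → VC-HIT  vc=[36, 20]
7: 0xf8 (blk 62, set 6) → L1-HIT  vc=[36, 20]

SEQ = [MISS, MISS, MISS, MISS, L1-HIT, VC-HIT, VC-HIT, L1-HIT]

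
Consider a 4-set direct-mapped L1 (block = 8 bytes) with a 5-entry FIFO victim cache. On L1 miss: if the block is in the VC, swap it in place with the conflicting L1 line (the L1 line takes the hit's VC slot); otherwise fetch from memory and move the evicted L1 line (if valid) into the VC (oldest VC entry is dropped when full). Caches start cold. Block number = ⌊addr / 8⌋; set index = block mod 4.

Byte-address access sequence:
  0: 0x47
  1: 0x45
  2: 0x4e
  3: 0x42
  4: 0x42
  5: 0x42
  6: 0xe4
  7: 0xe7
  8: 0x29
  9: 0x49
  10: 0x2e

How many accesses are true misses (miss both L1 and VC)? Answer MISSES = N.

MISSES = 4

  [0] addr=0x47 blk=8 s=0: MISS | VC []
  [1] addr=0x45 blk=8 s=0: L1-HIT | VC []
  [2] addr=0x4e blk=9 s=1: MISS | VC []
  [3] addr=0x42 blk=8 s=0: L1-HIT | VC []
  [4] addr=0x42 blk=8 s=0: L1-HIT | VC []
  [5] addr=0x42 blk=8 s=0: L1-HIT | VC []
  [6] addr=0xe4 blk=28 s=0: MISS | VC [8]
  [7] addr=0xe7 blk=28 s=0: L1-HIT | VC [8]
  [8] addr=0x29 blk=5 s=1: MISS | VC [8, 9]
  [9] addr=0x49 blk=9 s=1: VC-HIT | VC [8, 5]
  [10] addr=0x2e blk=5 s=1: VC-HIT | VC [8, 9]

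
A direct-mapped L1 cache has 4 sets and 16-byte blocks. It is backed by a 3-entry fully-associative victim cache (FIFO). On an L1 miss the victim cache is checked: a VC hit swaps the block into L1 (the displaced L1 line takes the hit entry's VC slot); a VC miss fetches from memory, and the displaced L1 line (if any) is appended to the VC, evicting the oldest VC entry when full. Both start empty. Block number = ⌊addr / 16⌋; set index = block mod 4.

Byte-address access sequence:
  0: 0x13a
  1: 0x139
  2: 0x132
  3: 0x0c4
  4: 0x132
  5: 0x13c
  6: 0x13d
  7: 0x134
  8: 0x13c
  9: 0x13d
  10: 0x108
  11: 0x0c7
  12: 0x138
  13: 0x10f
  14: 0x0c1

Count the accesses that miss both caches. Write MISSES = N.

#0 0x13a→b19/s3 MISS; vc=[]
#1 0x139→b19/s3 L1-HIT; vc=[]
#2 0x132→b19/s3 L1-HIT; vc=[]
#3 0xc4→b12/s0 MISS; vc=[]
#4 0x132→b19/s3 L1-HIT; vc=[]
#5 0x13c→b19/s3 L1-HIT; vc=[]
#6 0x13d→b19/s3 L1-HIT; vc=[]
#7 0x134→b19/s3 L1-HIT; vc=[]
#8 0x13c→b19/s3 L1-HIT; vc=[]
#9 0x13d→b19/s3 L1-HIT; vc=[]
#10 0x108→b16/s0 MISS; vc=[12]
#11 0xc7→b12/s0 VC-HIT; vc=[16]
#12 0x138→b19/s3 L1-HIT; vc=[16]
#13 0x10f→b16/s0 VC-HIT; vc=[12]
#14 0xc1→b12/s0 VC-HIT; vc=[16]

MISSES = 3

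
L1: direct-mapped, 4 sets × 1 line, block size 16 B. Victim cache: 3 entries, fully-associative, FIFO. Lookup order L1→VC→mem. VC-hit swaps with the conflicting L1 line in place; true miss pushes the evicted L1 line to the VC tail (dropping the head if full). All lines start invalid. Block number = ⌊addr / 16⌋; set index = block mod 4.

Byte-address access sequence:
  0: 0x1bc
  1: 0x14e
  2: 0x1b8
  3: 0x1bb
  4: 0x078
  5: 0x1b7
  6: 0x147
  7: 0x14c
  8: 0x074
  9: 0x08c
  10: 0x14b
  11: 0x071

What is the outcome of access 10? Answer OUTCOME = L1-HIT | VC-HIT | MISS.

OUTCOME = VC-HIT

0: 0x1bc (blk 27, set 3) → MISS  vc=[]
1: 0x14e (blk 20, set 0) → MISS  vc=[]
2: 0x1b8 (blk 27, set 3) → L1-HIT  vc=[]
3: 0x1bb (blk 27, set 3) → L1-HIT  vc=[]
4: 0x78 (blk 7, set 3) → MISS  vc=[27]
5: 0x1b7 (blk 27, set 3) → VC-HIT  vc=[7]
6: 0x147 (blk 20, set 0) → L1-HIT  vc=[7]
7: 0x14c (blk 20, set 0) → L1-HIT  vc=[7]
8: 0x74 (blk 7, set 3) → VC-HIT  vc=[27]
9: 0x8c (blk 8, set 0) → MISS  vc=[27, 20]
10: 0x14b (blk 20, set 0) → VC-HIT  vc=[27, 8]
11: 0x71 (blk 7, set 3) → L1-HIT  vc=[27, 8]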